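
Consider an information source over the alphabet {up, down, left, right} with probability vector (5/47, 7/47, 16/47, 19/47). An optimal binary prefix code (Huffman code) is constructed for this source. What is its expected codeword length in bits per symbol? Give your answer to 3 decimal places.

1.851 bits/symbol

Repeatedly combine the two least-probable nodes; the expected code length is the sum of the merged weights.
merge 5/47 + 7/47 → 12/47
merge 12/47 + 16/47 → 28/47
merge 19/47 + 28/47 → 1
L = 12/47 + 28/47 + 1 = 87/47 ≈ 1.851 bits/symbol.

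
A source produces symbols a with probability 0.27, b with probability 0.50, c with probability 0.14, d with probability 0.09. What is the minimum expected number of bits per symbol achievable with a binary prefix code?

Repeatedly combine the two least-probable nodes; the expected code length is the sum of the merged weights.
merge 9/100 + 7/50 → 23/100
merge 23/100 + 27/100 → 1/2
merge 1/2 + 1/2 → 1
L = 23/100 + 1/2 + 1 = 173/100 = 1.73 bits/symbol.

1.73 bits/symbol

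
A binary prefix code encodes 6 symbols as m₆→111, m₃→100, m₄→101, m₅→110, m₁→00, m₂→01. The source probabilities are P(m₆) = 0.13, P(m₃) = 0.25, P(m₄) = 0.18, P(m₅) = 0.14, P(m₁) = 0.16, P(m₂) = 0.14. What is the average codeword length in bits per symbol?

L̄ = Σ pᵢ·ℓᵢ = 0.13·3 + 0.25·3 + 0.18·3 + 0.14·3 + 0.16·2 + 0.14·2 = 2.7 bits/symbol.

2.7 bits/symbol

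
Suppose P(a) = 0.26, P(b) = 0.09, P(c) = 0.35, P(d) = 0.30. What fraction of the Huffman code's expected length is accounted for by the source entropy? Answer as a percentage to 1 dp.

93.5%

Entropy H = −Σ p log₂ p ≈ 1.8691 bits.
Huffman merges: 9/100+13/50→7/20; 3/10+7/20→13/20; 7/20+13/20→1. L = 2 ≈ 2.0000.
Efficiency = H/L = 1.8691/2.0000 = 93.5%.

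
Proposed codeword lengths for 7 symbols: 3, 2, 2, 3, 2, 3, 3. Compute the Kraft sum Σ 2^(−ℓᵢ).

1.25

With common denominator 2^3 = 8: Σ 2^(−ℓᵢ) = 1/8 + 2/8 + 2/8 + 1/8 + 2/8 + 1/8 + 1/8 = 10/8 = 1.25.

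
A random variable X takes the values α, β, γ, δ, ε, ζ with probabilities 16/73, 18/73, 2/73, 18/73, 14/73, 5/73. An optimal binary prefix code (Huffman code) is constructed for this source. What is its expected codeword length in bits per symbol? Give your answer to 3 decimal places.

2.384 bits/symbol

Repeatedly combine the two least-probable nodes; the expected code length is the sum of the merged weights.
merge 2/73 + 5/73 → 7/73
merge 7/73 + 14/73 → 21/73
merge 16/73 + 18/73 → 34/73
merge 18/73 + 21/73 → 39/73
merge 34/73 + 39/73 → 1
L = 7/73 + 21/73 + 34/73 + 39/73 + 1 = 174/73 ≈ 2.384 bits/symbol.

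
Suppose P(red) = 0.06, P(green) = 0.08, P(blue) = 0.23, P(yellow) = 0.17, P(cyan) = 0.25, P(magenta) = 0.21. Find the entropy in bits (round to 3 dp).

2.430 bits

H = −Σ pᵢ log₂ pᵢ.
−0.06·log₂(0.06) = 0.2435
−0.08·log₂(0.08) = 0.2915
−0.23·log₂(0.23) = 0.4877
−0.17·log₂(0.17) = 0.4346
−0.25·log₂(0.25) = 0.5000
−0.21·log₂(0.21) = 0.4728
Sum ≈ 2.4301 → 2.430 bits.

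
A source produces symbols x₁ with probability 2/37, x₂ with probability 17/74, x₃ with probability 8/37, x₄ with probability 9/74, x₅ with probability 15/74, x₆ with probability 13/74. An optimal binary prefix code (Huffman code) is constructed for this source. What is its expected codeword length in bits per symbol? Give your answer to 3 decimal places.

Repeatedly combine the two least-probable nodes; the expected code length is the sum of the merged weights.
merge 2/37 + 9/74 → 13/74
merge 13/74 + 13/74 → 13/37
merge 15/74 + 8/37 → 31/74
merge 17/74 + 13/37 → 43/74
merge 31/74 + 43/74 → 1
L = 13/74 + 13/37 + 31/74 + 43/74 + 1 = 187/74 ≈ 2.527 bits/symbol.

2.527 bits/symbol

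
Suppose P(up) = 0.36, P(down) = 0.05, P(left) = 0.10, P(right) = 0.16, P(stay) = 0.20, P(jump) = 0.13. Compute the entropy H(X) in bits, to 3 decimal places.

H = −Σ pᵢ log₂ pᵢ.
−0.36·log₂(0.36) = 0.5306
−0.05·log₂(0.05) = 0.2161
−0.10·log₂(0.10) = 0.3322
−0.16·log₂(0.16) = 0.4230
−0.20·log₂(0.20) = 0.4644
−0.13·log₂(0.13) = 0.3826
Sum ≈ 2.3490 → 2.349 bits.

2.349 bits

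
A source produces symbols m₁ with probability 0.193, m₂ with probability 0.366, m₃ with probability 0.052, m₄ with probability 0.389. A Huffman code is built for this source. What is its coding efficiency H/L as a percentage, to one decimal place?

93.8%

Entropy H = −Σ p log₂ p ≈ 1.7405 bits.
Huffman merges: 13/250+193/1000→49/200; 49/200+183/500→611/1000; 389/1000+611/1000→1. L = 232/125 ≈ 1.8560.
Efficiency = H/L = 1.7405/1.8560 = 93.8%.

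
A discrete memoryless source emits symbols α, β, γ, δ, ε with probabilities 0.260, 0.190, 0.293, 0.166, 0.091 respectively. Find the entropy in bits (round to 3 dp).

H = −Σ pᵢ log₂ pᵢ.
−0.260·log₂(0.260) = 0.5053
−0.190·log₂(0.190) = 0.4552
−0.293·log₂(0.293) = 0.5189
−0.166·log₂(0.166) = 0.4301
−0.091·log₂(0.091) = 0.3147
Sum ≈ 2.2242 → 2.224 bits.

2.224 bits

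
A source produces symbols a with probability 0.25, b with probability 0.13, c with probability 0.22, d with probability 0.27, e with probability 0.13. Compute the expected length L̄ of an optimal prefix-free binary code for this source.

Repeatedly combine the two least-probable nodes; the expected code length is the sum of the merged weights.
merge 13/100 + 13/100 → 13/50
merge 11/50 + 1/4 → 47/100
merge 13/50 + 27/100 → 53/100
merge 47/100 + 53/100 → 1
L = 13/50 + 47/100 + 53/100 + 1 = 113/50 = 2.26 bits/symbol.

2.26 bits/symbol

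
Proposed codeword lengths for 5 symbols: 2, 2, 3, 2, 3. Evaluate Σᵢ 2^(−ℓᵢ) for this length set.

With common denominator 2^3 = 8: Σ 2^(−ℓᵢ) = 2/8 + 2/8 + 1/8 + 2/8 + 1/8 = 8/8 = 1.

1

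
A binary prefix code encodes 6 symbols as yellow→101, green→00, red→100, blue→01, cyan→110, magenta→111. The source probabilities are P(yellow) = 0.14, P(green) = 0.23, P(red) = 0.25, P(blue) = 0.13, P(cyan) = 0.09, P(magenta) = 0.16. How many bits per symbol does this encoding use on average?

2.64 bits/symbol

L̄ = Σ pᵢ·ℓᵢ = 0.14·3 + 0.23·2 + 0.25·3 + 0.13·2 + 0.09·3 + 0.16·3 = 2.64 bits/symbol.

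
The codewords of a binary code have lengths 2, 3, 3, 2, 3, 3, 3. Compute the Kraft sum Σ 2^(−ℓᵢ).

1.125

With common denominator 2^3 = 8: Σ 2^(−ℓᵢ) = 2/8 + 1/8 + 1/8 + 2/8 + 1/8 + 1/8 + 1/8 = 9/8 = 1.125.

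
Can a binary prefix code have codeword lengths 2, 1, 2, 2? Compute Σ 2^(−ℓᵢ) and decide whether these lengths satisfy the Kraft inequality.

With common denominator 2^2 = 4: Σ 2^(−ℓᵢ) = 1/4 + 2/4 + 1/4 + 1/4 = 5/4 = 1.25.
Kraft's inequality requires Σ ≤ 1; here Σ = 1.25 > 1, so no such prefix code exists.

1.25; no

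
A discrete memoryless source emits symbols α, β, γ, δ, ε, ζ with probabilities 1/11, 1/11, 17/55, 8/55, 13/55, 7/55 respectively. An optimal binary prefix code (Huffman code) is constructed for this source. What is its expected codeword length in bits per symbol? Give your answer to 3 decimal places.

Repeatedly combine the two least-probable nodes; the expected code length is the sum of the merged weights.
merge 1/11 + 1/11 → 2/11
merge 7/55 + 8/55 → 3/11
merge 2/11 + 13/55 → 23/55
merge 3/11 + 17/55 → 32/55
merge 23/55 + 32/55 → 1
L = 2/11 + 3/11 + 23/55 + 32/55 + 1 = 27/11 ≈ 2.455 bits/symbol.

2.455 bits/symbol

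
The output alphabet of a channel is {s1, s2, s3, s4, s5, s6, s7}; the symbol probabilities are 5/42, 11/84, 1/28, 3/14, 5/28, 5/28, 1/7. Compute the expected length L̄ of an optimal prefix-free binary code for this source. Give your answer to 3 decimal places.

2.762 bits/symbol

Repeatedly combine the two least-probable nodes; the expected code length is the sum of the merged weights.
merge 1/28 + 5/42 → 13/84
merge 11/84 + 1/7 → 23/84
merge 13/84 + 5/28 → 1/3
merge 5/28 + 3/14 → 11/28
merge 23/84 + 1/3 → 17/28
merge 11/28 + 17/28 → 1
L = 13/84 + 23/84 + 1/3 + 11/28 + 17/28 + 1 = 58/21 ≈ 2.762 bits/symbol.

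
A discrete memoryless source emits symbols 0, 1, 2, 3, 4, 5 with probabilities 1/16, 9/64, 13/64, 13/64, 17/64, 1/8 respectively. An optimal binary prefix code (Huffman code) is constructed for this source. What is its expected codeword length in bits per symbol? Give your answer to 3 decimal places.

2.516 bits/symbol

Repeatedly combine the two least-probable nodes; the expected code length is the sum of the merged weights.
merge 1/16 + 1/8 → 3/16
merge 9/64 + 3/16 → 21/64
merge 13/64 + 13/64 → 13/32
merge 17/64 + 21/64 → 19/32
merge 13/32 + 19/32 → 1
L = 3/16 + 21/64 + 13/32 + 19/32 + 1 = 161/64 ≈ 2.516 bits/symbol.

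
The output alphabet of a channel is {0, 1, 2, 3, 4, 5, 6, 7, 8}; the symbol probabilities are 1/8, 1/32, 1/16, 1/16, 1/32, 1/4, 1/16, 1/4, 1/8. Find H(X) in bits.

2.8125 bits

Each probability is a power of 1/2, so log₂(1/p) is an integer.
H = Σ p·log₂(1/p) = 1/8·3 + 1/32·5 + 1/16·4 + 1/16·4 + 1/32·5 + 1/4·2 + 1/16·4 + 1/4·2 + 1/8·3 = 2.8125 bits.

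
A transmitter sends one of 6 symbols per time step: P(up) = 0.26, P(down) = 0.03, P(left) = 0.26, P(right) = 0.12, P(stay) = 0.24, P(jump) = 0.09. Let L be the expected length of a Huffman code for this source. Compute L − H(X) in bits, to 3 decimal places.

0.024 bits

Entropy H = −Σ p log₂ p ≈ 2.3362 bits.
Huffman merges: 3/100+9/100→3/25; 3/25+3/25→6/25; 6/25+6/25→12/25; 13/50+13/50→13/25; 12/25+13/25→1. L = 59/25 ≈ 2.3600.
L − H = 2.3600 − 2.3362 = 0.024 bits.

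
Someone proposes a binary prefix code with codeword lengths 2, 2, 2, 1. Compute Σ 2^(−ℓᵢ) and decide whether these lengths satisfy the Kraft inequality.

1.25; no

With common denominator 2^2 = 4: Σ 2^(−ℓᵢ) = 1/4 + 1/4 + 1/4 + 2/4 = 5/4 = 1.25.
Kraft's inequality requires Σ ≤ 1; here Σ = 1.25 > 1, so no such prefix code exists.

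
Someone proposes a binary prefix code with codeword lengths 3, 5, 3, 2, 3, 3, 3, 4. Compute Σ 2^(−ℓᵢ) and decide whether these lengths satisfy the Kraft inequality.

0.96875; yes

With common denominator 2^5 = 32: Σ 2^(−ℓᵢ) = 4/32 + 1/32 + 4/32 + 8/32 + 4/32 + 4/32 + 4/32 + 2/32 = 31/32 = 0.96875.
Kraft's inequality requires Σ ≤ 1; here Σ = 0.96875 ≤ 1, so such a prefix code exists.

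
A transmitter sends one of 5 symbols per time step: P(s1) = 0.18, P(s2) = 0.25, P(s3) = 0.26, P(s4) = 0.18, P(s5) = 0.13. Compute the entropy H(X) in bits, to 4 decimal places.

2.2785 bits

H = −Σ pᵢ log₂ pᵢ.
−0.18·log₂(0.18) = 0.4453
−0.25·log₂(0.25) = 0.5000
−0.26·log₂(0.26) = 0.5053
−0.18·log₂(0.18) = 0.4453
−0.13·log₂(0.13) = 0.3826
Sum ≈ 2.2785 → 2.2785 bits.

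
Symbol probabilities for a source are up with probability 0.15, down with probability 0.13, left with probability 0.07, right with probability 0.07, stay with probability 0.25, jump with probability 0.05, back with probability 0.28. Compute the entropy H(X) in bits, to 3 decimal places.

2.561 bits

H = −Σ pᵢ log₂ pᵢ.
−0.15·log₂(0.15) = 0.4105
−0.13·log₂(0.13) = 0.3826
−0.07·log₂(0.07) = 0.2686
−0.07·log₂(0.07) = 0.2686
−0.25·log₂(0.25) = 0.5000
−0.05·log₂(0.05) = 0.2161
−0.28·log₂(0.28) = 0.5142
Sum ≈ 2.5606 → 2.561 bits.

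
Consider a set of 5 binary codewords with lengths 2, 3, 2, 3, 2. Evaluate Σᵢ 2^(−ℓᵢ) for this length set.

1

With common denominator 2^3 = 8: Σ 2^(−ℓᵢ) = 2/8 + 1/8 + 2/8 + 1/8 + 2/8 = 8/8 = 1.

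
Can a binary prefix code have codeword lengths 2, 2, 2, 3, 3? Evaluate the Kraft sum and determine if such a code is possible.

With common denominator 2^3 = 8: Σ 2^(−ℓᵢ) = 2/8 + 2/8 + 2/8 + 1/8 + 1/8 = 8/8 = 1.
Kraft's inequality requires Σ ≤ 1; here Σ = 1 ≤ 1, so such a prefix code exists.

1; yes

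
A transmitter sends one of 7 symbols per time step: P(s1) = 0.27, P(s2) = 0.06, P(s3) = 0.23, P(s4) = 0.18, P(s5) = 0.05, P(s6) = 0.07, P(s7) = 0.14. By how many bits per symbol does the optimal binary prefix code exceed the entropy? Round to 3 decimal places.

Entropy H = −Σ p log₂ p ≈ 2.5683 bits.
Huffman merges: 1/20+3/50→11/100; 7/100+11/100→9/50; 7/50+9/50→8/25; 9/50+23/100→41/100; 27/100+8/25→59/100; 41/100+59/100→1. L = 261/100 ≈ 2.6100.
L − H = 2.6100 − 2.5683 = 0.042 bits.

0.042 bits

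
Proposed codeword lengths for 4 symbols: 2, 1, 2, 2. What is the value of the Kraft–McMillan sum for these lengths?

1.25

With common denominator 2^2 = 4: Σ 2^(−ℓᵢ) = 1/4 + 2/4 + 1/4 + 1/4 = 5/4 = 1.25.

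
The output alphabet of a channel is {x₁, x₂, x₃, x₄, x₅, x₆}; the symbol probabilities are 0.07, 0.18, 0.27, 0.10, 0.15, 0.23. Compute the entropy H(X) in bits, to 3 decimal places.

H = −Σ pᵢ log₂ pᵢ.
−0.07·log₂(0.07) = 0.2686
−0.18·log₂(0.18) = 0.4453
−0.27·log₂(0.27) = 0.5100
−0.10·log₂(0.10) = 0.3322
−0.15·log₂(0.15) = 0.4105
−0.23·log₂(0.23) = 0.4877
Sum ≈ 2.4543 → 2.454 bits.

2.454 bits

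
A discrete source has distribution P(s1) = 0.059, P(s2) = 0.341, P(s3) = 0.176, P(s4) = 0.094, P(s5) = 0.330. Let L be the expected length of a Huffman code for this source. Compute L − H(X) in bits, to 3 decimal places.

Entropy H = −Σ p log₂ p ≈ 2.0598 bits.
Huffman merges: 59/1000+47/500→153/1000; 153/1000+22/125→329/1000; 329/1000+33/100→659/1000; 341/1000+659/1000→1. L = 2141/1000 ≈ 2.1410.
L − H = 2.1410 − 2.0598 = 0.081 bits.

0.081 bits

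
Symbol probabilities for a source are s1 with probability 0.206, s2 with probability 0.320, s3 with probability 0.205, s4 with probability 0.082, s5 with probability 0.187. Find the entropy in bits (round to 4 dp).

H = −Σ pᵢ log₂ pᵢ.
−0.206·log₂(0.206) = 0.4695
−0.320·log₂(0.320) = 0.5260
−0.205·log₂(0.205) = 0.4687
−0.082·log₂(0.082) = 0.2959
−0.187·log₂(0.187) = 0.4523
Sum ≈ 2.2125 → 2.2125 bits.

2.2125 bits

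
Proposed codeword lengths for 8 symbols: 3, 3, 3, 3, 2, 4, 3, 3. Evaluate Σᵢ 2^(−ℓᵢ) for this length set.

With common denominator 2^4 = 16: Σ 2^(−ℓᵢ) = 2/16 + 2/16 + 2/16 + 2/16 + 4/16 + 1/16 + 2/16 + 2/16 = 17/16 = 1.0625.

1.0625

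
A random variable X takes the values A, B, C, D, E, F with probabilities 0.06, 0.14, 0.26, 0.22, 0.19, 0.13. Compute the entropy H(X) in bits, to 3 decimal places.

H = −Σ pᵢ log₂ pᵢ.
−0.06·log₂(0.06) = 0.2435
−0.14·log₂(0.14) = 0.3971
−0.26·log₂(0.26) = 0.5053
−0.22·log₂(0.22) = 0.4806
−0.19·log₂(0.19) = 0.4552
−0.13·log₂(0.13) = 0.3826
Sum ≈ 2.4644 → 2.464 bits.

2.464 bits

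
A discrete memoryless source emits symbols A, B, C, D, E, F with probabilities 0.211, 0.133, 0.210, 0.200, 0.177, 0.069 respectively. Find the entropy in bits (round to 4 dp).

2.5063 bits

H = −Σ pᵢ log₂ pᵢ.
−0.211·log₂(0.211) = 0.4736
−0.133·log₂(0.133) = 0.3871
−0.210·log₂(0.210) = 0.4728
−0.200·log₂(0.200) = 0.4644
−0.177·log₂(0.177) = 0.4422
−0.069·log₂(0.069) = 0.2662
Sum ≈ 2.5063 → 2.5063 bits.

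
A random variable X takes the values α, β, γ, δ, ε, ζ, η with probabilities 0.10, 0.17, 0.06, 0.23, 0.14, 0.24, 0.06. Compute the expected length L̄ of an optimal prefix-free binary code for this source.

2.65 bits/symbol

Repeatedly combine the two least-probable nodes; the expected code length is the sum of the merged weights.
merge 3/50 + 3/50 → 3/25
merge 1/10 + 3/25 → 11/50
merge 7/50 + 17/100 → 31/100
merge 11/50 + 23/100 → 9/20
merge 6/25 + 31/100 → 11/20
merge 9/20 + 11/20 → 1
L = 3/25 + 11/50 + 31/100 + 9/20 + 11/20 + 1 = 53/20 = 2.65 bits/symbol.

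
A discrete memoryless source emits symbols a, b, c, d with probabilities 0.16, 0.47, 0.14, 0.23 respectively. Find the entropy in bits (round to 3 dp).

H = −Σ pᵢ log₂ pᵢ.
−0.16·log₂(0.16) = 0.4230
−0.47·log₂(0.47) = 0.5120
−0.14·log₂(0.14) = 0.3971
−0.23·log₂(0.23) = 0.4877
Sum ≈ 1.8198 → 1.820 bits.

1.820 bits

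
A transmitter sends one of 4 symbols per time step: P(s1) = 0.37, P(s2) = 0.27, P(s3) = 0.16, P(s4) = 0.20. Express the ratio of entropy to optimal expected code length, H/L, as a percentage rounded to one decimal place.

96.9%

Entropy H = −Σ p log₂ p ≈ 1.9282 bits.
Huffman merges: 4/25+1/5→9/25; 27/100+9/25→63/100; 37/100+63/100→1. L = 199/100 ≈ 1.9900.
Efficiency = H/L = 1.9282/1.9900 = 96.9%.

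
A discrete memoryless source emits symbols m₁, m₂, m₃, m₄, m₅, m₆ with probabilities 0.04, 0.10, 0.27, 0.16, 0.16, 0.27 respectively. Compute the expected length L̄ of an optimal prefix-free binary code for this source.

2.44 bits/symbol

Repeatedly combine the two least-probable nodes; the expected code length is the sum of the merged weights.
merge 1/25 + 1/10 → 7/50
merge 7/50 + 4/25 → 3/10
merge 4/25 + 27/100 → 43/100
merge 27/100 + 3/10 → 57/100
merge 43/100 + 57/100 → 1
L = 7/50 + 3/10 + 43/100 + 57/100 + 1 = 61/25 = 2.44 bits/symbol.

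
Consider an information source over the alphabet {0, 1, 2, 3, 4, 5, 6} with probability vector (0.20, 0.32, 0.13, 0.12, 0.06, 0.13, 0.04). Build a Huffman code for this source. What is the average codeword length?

Repeatedly combine the two least-probable nodes; the expected code length is the sum of the merged weights.
merge 1/25 + 3/50 → 1/10
merge 1/10 + 3/25 → 11/50
merge 13/100 + 13/100 → 13/50
merge 1/5 + 11/50 → 21/50
merge 13/50 + 8/25 → 29/50
merge 21/50 + 29/50 → 1
L = 1/10 + 11/50 + 13/50 + 21/50 + 29/50 + 1 = 129/50 = 2.58 bits/symbol.

2.58 bits/symbol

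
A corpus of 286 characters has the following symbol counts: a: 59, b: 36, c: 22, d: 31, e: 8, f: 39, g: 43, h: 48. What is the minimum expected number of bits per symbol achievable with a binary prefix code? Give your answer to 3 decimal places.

2.899 bits/symbol

Probabilities are the counts divided by 286.
Repeatedly combine the two least-probable nodes; the expected code length is the sum of the merged weights.
merge 4/143 + 1/13 → 15/143
merge 15/143 + 31/286 → 61/286
merge 18/143 + 3/22 → 75/286
merge 43/286 + 24/143 → 7/22
merge 59/286 + 61/286 → 60/143
merge 75/286 + 7/22 → 83/143
merge 60/143 + 83/143 → 1
L = 15/143 + 61/286 + 75/286 + 7/22 + 60/143 + 83/143 + 1 = 829/286 ≈ 2.899 bits/symbol.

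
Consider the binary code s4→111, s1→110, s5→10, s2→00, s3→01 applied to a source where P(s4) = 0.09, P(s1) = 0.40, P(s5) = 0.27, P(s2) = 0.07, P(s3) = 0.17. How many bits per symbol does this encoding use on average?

L̄ = Σ pᵢ·ℓᵢ = 0.09·3 + 0.40·3 + 0.27·2 + 0.07·2 + 0.17·2 = 2.49 bits/symbol.

2.49 bits/symbol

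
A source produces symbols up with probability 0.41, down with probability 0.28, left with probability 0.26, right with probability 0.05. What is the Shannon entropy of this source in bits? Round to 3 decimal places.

1.763 bits

H = −Σ pᵢ log₂ pᵢ.
−0.41·log₂(0.41) = 0.5274
−0.28·log₂(0.28) = 0.5142
−0.26·log₂(0.26) = 0.5053
−0.05·log₂(0.05) = 0.2161
Sum ≈ 1.7630 → 1.763 bits.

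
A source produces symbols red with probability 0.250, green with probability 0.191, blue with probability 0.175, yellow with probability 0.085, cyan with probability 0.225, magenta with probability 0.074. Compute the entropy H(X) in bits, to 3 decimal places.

2.461 bits

H = −Σ pᵢ log₂ pᵢ.
−0.250·log₂(0.250) = 0.5000
−0.191·log₂(0.191) = 0.4562
−0.175·log₂(0.175) = 0.4401
−0.085·log₂(0.085) = 0.3023
−0.225·log₂(0.225) = 0.4842
−0.074·log₂(0.074) = 0.2780
Sum ≈ 2.4607 → 2.461 bits.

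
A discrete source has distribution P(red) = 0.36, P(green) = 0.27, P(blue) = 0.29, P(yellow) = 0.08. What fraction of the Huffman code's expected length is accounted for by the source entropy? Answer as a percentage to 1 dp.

Entropy H = −Σ p log₂ p ≈ 1.8500 bits.
Huffman merges: 2/25+27/100→7/20; 29/100+7/20→16/25; 9/25+16/25→1. L = 199/100 ≈ 1.9900.
Efficiency = H/L = 1.8500/1.9900 = 93.0%.

93.0%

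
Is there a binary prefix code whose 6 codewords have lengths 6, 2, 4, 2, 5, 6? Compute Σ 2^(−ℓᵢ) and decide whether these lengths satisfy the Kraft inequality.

0.625; yes

With common denominator 2^6 = 64: Σ 2^(−ℓᵢ) = 1/64 + 16/64 + 4/64 + 16/64 + 2/64 + 1/64 = 40/64 = 0.625.
Kraft's inequality requires Σ ≤ 1; here Σ = 0.625 ≤ 1, so such a prefix code exists.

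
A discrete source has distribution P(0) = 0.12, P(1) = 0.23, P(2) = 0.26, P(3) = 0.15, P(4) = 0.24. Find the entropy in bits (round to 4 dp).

2.2647 bits

H = −Σ pᵢ log₂ pᵢ.
−0.12·log₂(0.12) = 0.3671
−0.23·log₂(0.23) = 0.4877
−0.26·log₂(0.26) = 0.5053
−0.15·log₂(0.15) = 0.4105
−0.24·log₂(0.24) = 0.4941
Sum ≈ 2.2647 → 2.2647 bits.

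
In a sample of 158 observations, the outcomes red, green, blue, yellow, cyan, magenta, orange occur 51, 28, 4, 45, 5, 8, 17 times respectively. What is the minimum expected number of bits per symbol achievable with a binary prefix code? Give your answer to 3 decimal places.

2.380 bits/symbol

Probabilities are the counts divided by 158.
Repeatedly combine the two least-probable nodes; the expected code length is the sum of the merged weights.
merge 2/79 + 5/158 → 9/158
merge 4/79 + 9/158 → 17/158
merge 17/158 + 17/158 → 17/79
merge 14/79 + 17/79 → 31/79
merge 45/158 + 51/158 → 48/79
merge 31/79 + 48/79 → 1
L = 9/158 + 17/158 + 17/79 + 31/79 + 48/79 + 1 = 188/79 ≈ 2.380 bits/symbol.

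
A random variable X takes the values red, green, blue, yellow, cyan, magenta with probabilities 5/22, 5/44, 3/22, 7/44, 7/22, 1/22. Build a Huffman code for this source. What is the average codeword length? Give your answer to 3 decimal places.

2.455 bits/symbol

Repeatedly combine the two least-probable nodes; the expected code length is the sum of the merged weights.
merge 1/22 + 5/44 → 7/44
merge 3/22 + 7/44 → 13/44
merge 7/44 + 5/22 → 17/44
merge 13/44 + 7/22 → 27/44
merge 17/44 + 27/44 → 1
L = 7/44 + 13/44 + 17/44 + 27/44 + 1 = 27/11 ≈ 2.455 bits/symbol.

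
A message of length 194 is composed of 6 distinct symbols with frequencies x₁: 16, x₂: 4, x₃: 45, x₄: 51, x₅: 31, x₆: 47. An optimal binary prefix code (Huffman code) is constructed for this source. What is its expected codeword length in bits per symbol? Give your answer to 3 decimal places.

Probabilities are the counts divided by 194.
Repeatedly combine the two least-probable nodes; the expected code length is the sum of the merged weights.
merge 2/97 + 8/97 → 10/97
merge 10/97 + 31/194 → 51/194
merge 45/194 + 47/194 → 46/97
merge 51/194 + 51/194 → 51/97
merge 46/97 + 51/97 → 1
L = 10/97 + 51/194 + 46/97 + 51/97 + 1 = 459/194 ≈ 2.366 bits/symbol.

2.366 bits/symbol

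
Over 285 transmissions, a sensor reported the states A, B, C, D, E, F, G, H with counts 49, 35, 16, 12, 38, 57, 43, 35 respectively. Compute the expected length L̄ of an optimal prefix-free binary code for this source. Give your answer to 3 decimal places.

Probabilities are the counts divided by 285.
Repeatedly combine the two least-probable nodes; the expected code length is the sum of the merged weights.
merge 4/95 + 16/285 → 28/285
merge 28/285 + 7/57 → 21/95
merge 7/57 + 2/15 → 73/285
merge 43/285 + 49/285 → 92/285
merge 1/5 + 21/95 → 8/19
merge 73/285 + 92/285 → 11/19
merge 8/19 + 11/19 → 1
L = 28/285 + 21/95 + 73/285 + 92/285 + 8/19 + 11/19 + 1 = 826/285 ≈ 2.898 bits/symbol.

2.898 bits/symbol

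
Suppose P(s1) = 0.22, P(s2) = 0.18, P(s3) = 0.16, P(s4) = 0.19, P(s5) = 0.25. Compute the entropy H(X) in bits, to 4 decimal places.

H = −Σ pᵢ log₂ pᵢ.
−0.22·log₂(0.22) = 0.4806
−0.18·log₂(0.18) = 0.4453
−0.16·log₂(0.16) = 0.4230
−0.19·log₂(0.19) = 0.4552
−0.25·log₂(0.25) = 0.5000
Sum ≈ 2.3041 → 2.3041 bits.

2.3041 bits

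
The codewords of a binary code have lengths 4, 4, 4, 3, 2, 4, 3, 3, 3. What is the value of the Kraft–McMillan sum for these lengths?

With common denominator 2^4 = 16: Σ 2^(−ℓᵢ) = 1/16 + 1/16 + 1/16 + 2/16 + 4/16 + 1/16 + 2/16 + 2/16 + 2/16 = 16/16 = 1.

1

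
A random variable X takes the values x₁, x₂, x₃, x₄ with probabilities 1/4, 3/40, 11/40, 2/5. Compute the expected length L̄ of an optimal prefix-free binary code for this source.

1.925 bits/symbol

Repeatedly combine the two least-probable nodes; the expected code length is the sum of the merged weights.
merge 3/40 + 1/4 → 13/40
merge 11/40 + 13/40 → 3/5
merge 2/5 + 3/5 → 1
L = 13/40 + 3/5 + 1 = 77/40 = 1.925 bits/symbol.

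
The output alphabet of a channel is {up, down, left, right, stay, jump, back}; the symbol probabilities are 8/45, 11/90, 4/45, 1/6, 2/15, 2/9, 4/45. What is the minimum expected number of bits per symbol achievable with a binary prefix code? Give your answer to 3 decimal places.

Repeatedly combine the two least-probable nodes; the expected code length is the sum of the merged weights.
merge 4/45 + 4/45 → 8/45
merge 11/90 + 2/15 → 23/90
merge 1/6 + 8/45 → 31/90
merge 8/45 + 2/9 → 2/5
merge 23/90 + 31/90 → 3/5
merge 2/5 + 3/5 → 1
L = 8/45 + 23/90 + 31/90 + 2/5 + 3/5 + 1 = 25/9 ≈ 2.778 bits/symbol.

2.778 bits/symbol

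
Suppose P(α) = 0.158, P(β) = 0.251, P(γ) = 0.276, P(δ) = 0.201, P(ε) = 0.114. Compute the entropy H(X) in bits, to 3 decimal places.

2.256 bits

H = −Σ pᵢ log₂ pᵢ.
−0.158·log₂(0.158) = 0.4206
−0.251·log₂(0.251) = 0.5006
−0.276·log₂(0.276) = 0.5126
−0.201·log₂(0.201) = 0.4653
−0.114·log₂(0.114) = 0.3571
Sum ≈ 2.2562 → 2.256 bits.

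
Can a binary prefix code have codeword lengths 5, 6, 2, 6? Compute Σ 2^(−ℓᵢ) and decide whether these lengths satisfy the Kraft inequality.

With common denominator 2^6 = 64: Σ 2^(−ℓᵢ) = 2/64 + 1/64 + 16/64 + 1/64 = 20/64 = 0.3125.
Kraft's inequality requires Σ ≤ 1; here Σ = 0.3125 ≤ 1, so such a prefix code exists.

0.3125; yes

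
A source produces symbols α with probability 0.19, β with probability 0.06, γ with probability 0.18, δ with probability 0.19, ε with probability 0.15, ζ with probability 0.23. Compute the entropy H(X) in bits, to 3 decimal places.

H = −Σ pᵢ log₂ pᵢ.
−0.19·log₂(0.19) = 0.4552
−0.06·log₂(0.06) = 0.2435
−0.18·log₂(0.18) = 0.4453
−0.19·log₂(0.19) = 0.4552
−0.15·log₂(0.15) = 0.4105
−0.23·log₂(0.23) = 0.4877
Sum ≈ 2.4975 → 2.498 bits.

2.498 bits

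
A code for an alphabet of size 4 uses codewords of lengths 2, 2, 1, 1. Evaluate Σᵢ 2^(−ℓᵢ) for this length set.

With common denominator 2^2 = 4: Σ 2^(−ℓᵢ) = 1/4 + 1/4 + 2/4 + 2/4 = 6/4 = 1.5.

1.5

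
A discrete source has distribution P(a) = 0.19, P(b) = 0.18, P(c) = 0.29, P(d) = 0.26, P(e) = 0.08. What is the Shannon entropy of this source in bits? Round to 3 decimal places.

2.215 bits

H = −Σ pᵢ log₂ pᵢ.
−0.19·log₂(0.19) = 0.4552
−0.18·log₂(0.18) = 0.4453
−0.29·log₂(0.29) = 0.5179
−0.26·log₂(0.26) = 0.5053
−0.08·log₂(0.08) = 0.2915
Sum ≈ 2.2152 → 2.215 bits.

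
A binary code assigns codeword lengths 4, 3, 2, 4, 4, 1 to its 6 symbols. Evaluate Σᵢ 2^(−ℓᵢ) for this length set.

With common denominator 2^4 = 16: Σ 2^(−ℓᵢ) = 1/16 + 2/16 + 4/16 + 1/16 + 1/16 + 8/16 = 17/16 = 1.0625.

1.0625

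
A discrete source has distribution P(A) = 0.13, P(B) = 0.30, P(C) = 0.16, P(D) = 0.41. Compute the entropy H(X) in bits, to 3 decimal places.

1.854 bits

H = −Σ pᵢ log₂ pᵢ.
−0.13·log₂(0.13) = 0.3826
−0.30·log₂(0.30) = 0.5211
−0.16·log₂(0.16) = 0.4230
−0.41·log₂(0.41) = 0.5274
Sum ≈ 1.8541 → 1.854 bits.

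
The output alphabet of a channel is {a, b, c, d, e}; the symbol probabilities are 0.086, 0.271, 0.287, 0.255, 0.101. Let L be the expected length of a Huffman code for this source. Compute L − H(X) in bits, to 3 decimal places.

0.019 bits

Entropy H = −Σ p log₂ p ≈ 2.1685 bits.
Huffman merges: 43/500+101/1000→187/1000; 187/1000+51/200→221/500; 271/1000+287/1000→279/500; 221/500+279/500→1. L = 2187/1000 ≈ 2.1870.
L − H = 2.1870 − 2.1685 = 0.019 bits.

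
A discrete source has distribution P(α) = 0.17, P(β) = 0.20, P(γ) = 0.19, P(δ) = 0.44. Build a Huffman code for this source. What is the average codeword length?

Repeatedly combine the two least-probable nodes; the expected code length is the sum of the merged weights.
merge 17/100 + 19/100 → 9/25
merge 1/5 + 9/25 → 14/25
merge 11/25 + 14/25 → 1
L = 9/25 + 14/25 + 1 = 48/25 = 1.92 bits/symbol.

1.92 bits/symbol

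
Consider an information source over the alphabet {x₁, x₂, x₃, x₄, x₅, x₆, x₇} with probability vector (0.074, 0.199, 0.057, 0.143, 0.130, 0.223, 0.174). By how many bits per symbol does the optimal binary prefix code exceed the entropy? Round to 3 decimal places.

0.026 bits

Entropy H = −Σ p log₂ p ≈ 2.6827 bits.
Huffman merges: 57/1000+37/500→131/1000; 13/100+131/1000→261/1000; 143/1000+87/500→317/1000; 199/1000+223/1000→211/500; 261/1000+317/1000→289/500; 211/500+289/500→1. L = 2709/1000 ≈ 2.7090.
L − H = 2.7090 − 2.6827 = 0.026 bits.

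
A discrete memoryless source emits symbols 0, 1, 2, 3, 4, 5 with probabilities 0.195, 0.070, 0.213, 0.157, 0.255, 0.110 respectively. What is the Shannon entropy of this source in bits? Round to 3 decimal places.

H = −Σ pᵢ log₂ pᵢ.
−0.195·log₂(0.195) = 0.4599
−0.070·log₂(0.070) = 0.2686
−0.213·log₂(0.213) = 0.4752
−0.157·log₂(0.157) = 0.4194
−0.255·log₂(0.255) = 0.5027
−0.110·log₂(0.110) = 0.3503
Sum ≈ 2.4760 → 2.476 bits.

2.476 bits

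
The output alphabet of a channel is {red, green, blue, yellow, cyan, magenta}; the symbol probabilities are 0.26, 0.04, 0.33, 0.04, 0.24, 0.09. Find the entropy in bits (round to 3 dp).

2.211 bits

H = −Σ pᵢ log₂ pᵢ.
−0.26·log₂(0.26) = 0.5053
−0.04·log₂(0.04) = 0.1858
−0.33·log₂(0.33) = 0.5278
−0.04·log₂(0.04) = 0.1858
−0.24·log₂(0.24) = 0.4941
−0.09·log₂(0.09) = 0.3127
Sum ≈ 2.2114 → 2.211 bits.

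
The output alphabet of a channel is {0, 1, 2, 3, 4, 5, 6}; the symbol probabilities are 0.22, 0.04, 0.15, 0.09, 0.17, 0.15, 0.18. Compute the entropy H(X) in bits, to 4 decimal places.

2.6800 bits

H = −Σ pᵢ log₂ pᵢ.
−0.22·log₂(0.22) = 0.4806
−0.04·log₂(0.04) = 0.1858
−0.15·log₂(0.15) = 0.4105
−0.09·log₂(0.09) = 0.3127
−0.17·log₂(0.17) = 0.4346
−0.15·log₂(0.15) = 0.4105
−0.18·log₂(0.18) = 0.4453
Sum ≈ 2.6800 → 2.6800 bits.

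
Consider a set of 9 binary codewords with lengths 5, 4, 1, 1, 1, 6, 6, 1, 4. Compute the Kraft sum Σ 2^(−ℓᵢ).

With common denominator 2^6 = 64: Σ 2^(−ℓᵢ) = 2/64 + 4/64 + 32/64 + 32/64 + 32/64 + 1/64 + 1/64 + 32/64 + 4/64 = 140/64 = 2.1875.

2.1875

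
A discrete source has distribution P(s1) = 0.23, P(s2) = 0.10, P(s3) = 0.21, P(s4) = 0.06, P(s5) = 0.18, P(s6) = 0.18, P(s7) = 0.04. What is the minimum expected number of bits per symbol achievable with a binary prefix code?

Repeatedly combine the two least-probable nodes; the expected code length is the sum of the merged weights.
merge 1/25 + 3/50 → 1/10
merge 1/10 + 1/10 → 1/5
merge 9/50 + 9/50 → 9/25
merge 1/5 + 21/100 → 41/100
merge 23/100 + 9/25 → 59/100
merge 41/100 + 59/100 → 1
L = 1/10 + 1/5 + 9/25 + 41/100 + 59/100 + 1 = 133/50 = 2.66 bits/symbol.

2.66 bits/symbol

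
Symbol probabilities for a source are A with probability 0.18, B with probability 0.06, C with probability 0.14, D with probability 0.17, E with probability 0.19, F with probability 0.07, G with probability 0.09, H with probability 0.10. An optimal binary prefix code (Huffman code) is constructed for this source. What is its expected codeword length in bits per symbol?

2.94 bits/symbol

Repeatedly combine the two least-probable nodes; the expected code length is the sum of the merged weights.
merge 3/50 + 7/100 → 13/100
merge 9/100 + 1/10 → 19/100
merge 13/100 + 7/50 → 27/100
merge 17/100 + 9/50 → 7/20
merge 19/100 + 19/100 → 19/50
merge 27/100 + 7/20 → 31/50
merge 19/50 + 31/50 → 1
L = 13/100 + 19/100 + 27/100 + 7/20 + 19/50 + 31/50 + 1 = 147/50 = 2.94 bits/symbol.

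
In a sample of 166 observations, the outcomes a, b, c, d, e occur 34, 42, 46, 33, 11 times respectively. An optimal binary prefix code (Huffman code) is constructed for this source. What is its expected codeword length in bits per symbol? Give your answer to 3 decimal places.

Probabilities are the counts divided by 166.
Repeatedly combine the two least-probable nodes; the expected code length is the sum of the merged weights.
merge 11/166 + 33/166 → 22/83
merge 17/83 + 21/83 → 38/83
merge 22/83 + 23/83 → 45/83
merge 38/83 + 45/83 → 1
L = 22/83 + 38/83 + 45/83 + 1 = 188/83 ≈ 2.265 bits/symbol.

2.265 bits/symbol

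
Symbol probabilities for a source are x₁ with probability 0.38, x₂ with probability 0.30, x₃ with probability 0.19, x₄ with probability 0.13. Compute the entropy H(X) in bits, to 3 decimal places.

H = −Σ pᵢ log₂ pᵢ.
−0.38·log₂(0.38) = 0.5305
−0.30·log₂(0.30) = 0.5211
−0.19·log₂(0.19) = 0.4552
−0.13·log₂(0.13) = 0.3826
Sum ≈ 1.8894 → 1.889 bits.

1.889 bits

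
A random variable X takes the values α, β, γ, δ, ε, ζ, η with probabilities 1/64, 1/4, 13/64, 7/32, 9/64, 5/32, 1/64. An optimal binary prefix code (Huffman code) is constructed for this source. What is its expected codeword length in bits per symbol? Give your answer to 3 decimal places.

2.531 bits/symbol

Repeatedly combine the two least-probable nodes; the expected code length is the sum of the merged weights.
merge 1/64 + 1/64 → 1/32
merge 1/32 + 9/64 → 11/64
merge 5/32 + 11/64 → 21/64
merge 13/64 + 7/32 → 27/64
merge 1/4 + 21/64 → 37/64
merge 27/64 + 37/64 → 1
L = 1/32 + 11/64 + 21/64 + 27/64 + 37/64 + 1 = 81/32 ≈ 2.531 bits/symbol.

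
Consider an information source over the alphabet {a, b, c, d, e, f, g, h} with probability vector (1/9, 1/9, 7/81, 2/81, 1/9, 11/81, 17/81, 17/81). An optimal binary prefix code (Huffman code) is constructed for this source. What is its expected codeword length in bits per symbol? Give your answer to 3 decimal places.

Repeatedly combine the two least-probable nodes; the expected code length is the sum of the merged weights.
merge 2/81 + 7/81 → 1/9
merge 1/9 + 1/9 → 2/9
merge 1/9 + 1/9 → 2/9
merge 11/81 + 17/81 → 28/81
merge 17/81 + 2/9 → 35/81
merge 2/9 + 28/81 → 46/81
merge 35/81 + 46/81 → 1
L = 1/9 + 2/9 + 2/9 + 28/81 + 35/81 + 46/81 + 1 = 235/81 ≈ 2.901 bits/symbol.

2.901 bits/symbol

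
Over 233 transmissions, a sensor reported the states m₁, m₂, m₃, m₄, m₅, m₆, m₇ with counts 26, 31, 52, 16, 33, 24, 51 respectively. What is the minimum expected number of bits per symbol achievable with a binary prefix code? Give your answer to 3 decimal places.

Probabilities are the counts divided by 233.
Repeatedly combine the two least-probable nodes; the expected code length is the sum of the merged weights.
merge 16/233 + 24/233 → 40/233
merge 26/233 + 31/233 → 57/233
merge 33/233 + 40/233 → 73/233
merge 51/233 + 52/233 → 103/233
merge 57/233 + 73/233 → 130/233
merge 103/233 + 130/233 → 1
L = 40/233 + 57/233 + 73/233 + 103/233 + 130/233 + 1 = 636/233 ≈ 2.730 bits/symbol.

2.730 bits/symbol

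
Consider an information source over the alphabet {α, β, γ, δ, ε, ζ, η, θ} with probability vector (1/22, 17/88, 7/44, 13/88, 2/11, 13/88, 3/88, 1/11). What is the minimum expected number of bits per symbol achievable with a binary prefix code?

2.875 bits/symbol

Repeatedly combine the two least-probable nodes; the expected code length is the sum of the merged weights.
merge 3/88 + 1/22 → 7/88
merge 7/88 + 1/11 → 15/88
merge 13/88 + 13/88 → 13/44
merge 7/44 + 15/88 → 29/88
merge 2/11 + 17/88 → 3/8
merge 13/44 + 29/88 → 5/8
merge 3/8 + 5/8 → 1
L = 7/88 + 15/88 + 13/44 + 29/88 + 3/8 + 5/8 + 1 = 23/8 = 2.875 bits/symbol.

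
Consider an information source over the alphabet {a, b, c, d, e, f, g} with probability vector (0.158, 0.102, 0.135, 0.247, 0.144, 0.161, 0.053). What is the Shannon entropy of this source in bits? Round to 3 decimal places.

H = −Σ pᵢ log₂ pᵢ.
−0.158·log₂(0.158) = 0.4206
−0.102·log₂(0.102) = 0.3359
−0.135·log₂(0.135) = 0.3900
−0.247·log₂(0.247) = 0.4983
−0.144·log₂(0.144) = 0.4026
−0.161·log₂(0.161) = 0.4242
−0.053·log₂(0.053) = 0.2246
Sum ≈ 2.6963 → 2.696 bits.

2.696 bits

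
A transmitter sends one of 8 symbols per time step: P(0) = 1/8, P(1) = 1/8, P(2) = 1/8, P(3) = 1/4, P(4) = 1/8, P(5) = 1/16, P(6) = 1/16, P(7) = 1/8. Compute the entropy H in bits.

Each probability is a power of 1/2, so log₂(1/p) is an integer.
H = Σ p·log₂(1/p) = 1/8·3 + 1/8·3 + 1/8·3 + 1/4·2 + 1/8·3 + 1/16·4 + 1/16·4 + 1/8·3 = 2.875 bits.

2.875 bits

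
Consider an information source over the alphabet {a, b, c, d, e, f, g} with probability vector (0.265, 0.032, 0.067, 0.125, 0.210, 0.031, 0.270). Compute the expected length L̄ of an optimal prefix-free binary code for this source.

Repeatedly combine the two least-probable nodes; the expected code length is the sum of the merged weights.
merge 31/1000 + 4/125 → 63/1000
merge 63/1000 + 67/1000 → 13/100
merge 1/8 + 13/100 → 51/200
merge 21/100 + 51/200 → 93/200
merge 53/200 + 27/100 → 107/200
merge 93/200 + 107/200 → 1
L = 63/1000 + 13/100 + 51/200 + 93/200 + 107/200 + 1 = 306/125 = 2.448 bits/symbol.

2.448 bits/symbol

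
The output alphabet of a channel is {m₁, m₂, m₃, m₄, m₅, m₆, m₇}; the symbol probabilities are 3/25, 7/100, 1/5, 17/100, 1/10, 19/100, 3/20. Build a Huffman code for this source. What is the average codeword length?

2.78 bits/symbol

Repeatedly combine the two least-probable nodes; the expected code length is the sum of the merged weights.
merge 7/100 + 1/10 → 17/100
merge 3/25 + 3/20 → 27/100
merge 17/100 + 17/100 → 17/50
merge 19/100 + 1/5 → 39/100
merge 27/100 + 17/50 → 61/100
merge 39/100 + 61/100 → 1
L = 17/100 + 27/100 + 17/50 + 39/100 + 61/100 + 1 = 139/50 = 2.78 bits/symbol.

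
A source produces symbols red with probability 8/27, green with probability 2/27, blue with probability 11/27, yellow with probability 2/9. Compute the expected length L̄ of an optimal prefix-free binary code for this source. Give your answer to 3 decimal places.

1.889 bits/symbol

Repeatedly combine the two least-probable nodes; the expected code length is the sum of the merged weights.
merge 2/27 + 2/9 → 8/27
merge 8/27 + 8/27 → 16/27
merge 11/27 + 16/27 → 1
L = 8/27 + 16/27 + 1 = 17/9 ≈ 1.889 bits/symbol.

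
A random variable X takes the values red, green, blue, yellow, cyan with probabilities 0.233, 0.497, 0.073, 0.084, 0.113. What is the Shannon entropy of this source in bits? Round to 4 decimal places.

1.9223 bits

H = −Σ pᵢ log₂ pᵢ.
−0.233·log₂(0.233) = 0.4897
−0.497·log₂(0.497) = 0.5013
−0.073·log₂(0.073) = 0.2756
−0.084·log₂(0.084) = 0.3002
−0.113·log₂(0.113) = 0.3555
Sum ≈ 1.9223 → 1.9223 bits.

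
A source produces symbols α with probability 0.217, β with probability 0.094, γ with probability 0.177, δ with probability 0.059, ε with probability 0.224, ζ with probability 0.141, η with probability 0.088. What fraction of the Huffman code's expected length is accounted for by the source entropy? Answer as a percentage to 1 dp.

98.8%

Entropy H = −Σ p log₂ p ≈ 2.6726 bits.
Huffman merges: 59/1000+11/125→147/1000; 47/500+141/1000→47/200; 147/1000+177/1000→81/250; 217/1000+28/125→441/1000; 47/200+81/250→559/1000; 441/1000+559/1000→1. L = 1353/500 ≈ 2.7060.
Efficiency = H/L = 2.6726/2.7060 = 98.8%.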